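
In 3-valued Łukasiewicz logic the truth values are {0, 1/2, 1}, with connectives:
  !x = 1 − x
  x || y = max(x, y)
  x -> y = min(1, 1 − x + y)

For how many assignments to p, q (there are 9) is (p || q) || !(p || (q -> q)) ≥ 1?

p = 0, q = 0 ↦ 0  <
p = 0, q = 1/2 ↦ 1/2  <
p = 0, q = 1 ↦ 1  ≥
p = 1/2, q = 0 ↦ 1/2  <
p = 1/2, q = 1/2 ↦ 1/2  <
p = 1/2, q = 1 ↦ 1  ≥
p = 1, q = 0 ↦ 1  ≥
p = 1, q = 1/2 ↦ 1  ≥
p = 1, q = 1 ↦ 1  ≥
So 5 of the 9 assignments meet the threshold.

5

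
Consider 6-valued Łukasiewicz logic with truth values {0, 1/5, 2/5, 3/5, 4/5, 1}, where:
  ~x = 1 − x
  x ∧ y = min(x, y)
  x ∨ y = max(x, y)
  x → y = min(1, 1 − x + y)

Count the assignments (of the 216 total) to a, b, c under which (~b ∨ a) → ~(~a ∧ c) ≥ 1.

161

value 1: 161 assignments (counts)
value 4/5: 25 assignments
value 3/5: 16 assignments
value 2/5: 9 assignments
value 1/5: 4 assignments
value 0: 1 assignment
So 161 of the 216 assignments meet the threshold.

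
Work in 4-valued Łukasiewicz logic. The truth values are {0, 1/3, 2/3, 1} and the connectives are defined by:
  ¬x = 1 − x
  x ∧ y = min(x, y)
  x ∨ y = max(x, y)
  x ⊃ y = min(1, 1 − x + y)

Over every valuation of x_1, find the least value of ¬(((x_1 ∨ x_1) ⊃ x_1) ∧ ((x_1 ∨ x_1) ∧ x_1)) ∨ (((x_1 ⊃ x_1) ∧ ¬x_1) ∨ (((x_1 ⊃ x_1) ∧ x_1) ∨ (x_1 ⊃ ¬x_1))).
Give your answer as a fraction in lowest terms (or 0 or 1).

2/3

Take x_1 = 2/3:
x_1 ∨ x_1 = 2/3 ∨ 2/3 = 2/3
(x_1 ∨ x_1) ⊃ x_1 = 2/3 ⊃ 2/3 = 1
x_1 ∨ x_1 = 2/3 ∨ 2/3 = 2/3
(x_1 ∨ x_1) ∧ x_1 = 2/3 ∧ 2/3 = 2/3
((x_1 ∨ x_1) ⊃ x_1) ∧ ((x_1 ∨ x_1) ∧ x_1) = 1 ∧ 2/3 = 2/3
¬(((x_1 ∨ x_1) ⊃ x_1) ∧ ((x_1 ∨ x_1) ∧ x_1)) = ¬2/3 = 1/3
x_1 ⊃ x_1 = 2/3 ⊃ 2/3 = 1
¬x_1 = ¬2/3 = 1/3
(x_1 ⊃ x_1) ∧ ¬x_1 = 1 ∧ 1/3 = 1/3
x_1 ⊃ x_1 = 2/3 ⊃ 2/3 = 1
(x_1 ⊃ x_1) ∧ x_1 = 1 ∧ 2/3 = 2/3
¬x_1 = ¬2/3 = 1/3
x_1 ⊃ ¬x_1 = 2/3 ⊃ 1/3 = 2/3
((x_1 ⊃ x_1) ∧ x_1) ∨ (x_1 ⊃ ¬x_1) = 2/3 ∨ 2/3 = 2/3
((x_1 ⊃ x_1) ∧ ¬x_1) ∨ (((x_1 ⊃ x_1) ∧ x_1) ∨ (x_1 ⊃ ¬x_1)) = 1/3 ∨ 2/3 = 2/3
¬(((x_1 ∨ x_1) ⊃ x_1) ∧ ((x_1 ∨ x_1) ∧ x_1)) ∨ (((x_1 ⊃ x_1) ∧ ¬x_1) ∨ (((x_1 ⊃ x_1) ∧ x_1) ∨ (x_1 ⊃ ¬x_1))) = 1/3 ∨ 2/3 = 2/3
No assignment yields a value below 2/3, so this is the minimum.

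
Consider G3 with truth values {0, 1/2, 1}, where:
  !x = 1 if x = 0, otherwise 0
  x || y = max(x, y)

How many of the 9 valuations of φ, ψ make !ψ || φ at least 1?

φ = 0, ψ = 0 ↦ 1  ≥
φ = 0, ψ = 1/2 ↦ 0  <
φ = 0, ψ = 1 ↦ 0  <
φ = 1/2, ψ = 0 ↦ 1  ≥
φ = 1/2, ψ = 1/2 ↦ 1/2  <
φ = 1/2, ψ = 1 ↦ 1/2  <
φ = 1, ψ = 0 ↦ 1  ≥
φ = 1, ψ = 1/2 ↦ 1  ≥
φ = 1, ψ = 1 ↦ 1  ≥
So 5 of the 9 assignments meet the threshold.

5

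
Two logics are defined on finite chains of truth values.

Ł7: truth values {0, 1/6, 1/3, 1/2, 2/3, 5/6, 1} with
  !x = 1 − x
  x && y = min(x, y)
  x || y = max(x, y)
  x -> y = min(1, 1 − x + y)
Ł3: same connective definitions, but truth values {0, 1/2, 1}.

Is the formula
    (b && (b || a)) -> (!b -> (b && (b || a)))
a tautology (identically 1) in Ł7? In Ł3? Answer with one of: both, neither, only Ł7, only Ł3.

In Ł7: every assignment gives 1 — tautology.
In Ł3: every assignment gives 1 — tautology.

both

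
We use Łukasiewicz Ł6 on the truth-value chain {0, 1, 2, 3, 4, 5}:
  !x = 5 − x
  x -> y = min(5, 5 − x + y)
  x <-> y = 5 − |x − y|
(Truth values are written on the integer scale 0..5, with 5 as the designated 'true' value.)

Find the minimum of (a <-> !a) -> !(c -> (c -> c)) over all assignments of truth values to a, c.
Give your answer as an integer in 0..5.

1

Take a = 2, c = 0:
!a = !2 = 3
a <-> !a = 2 <-> 3 = 4
c -> c = 0 -> 0 = 5
c -> (c -> c) = 0 -> 5 = 5
!(c -> (c -> c)) = !5 = 0
(a <-> !a) -> !(c -> (c -> c)) = 4 -> 0 = 1
No assignment yields a value below 1, so this is the minimum.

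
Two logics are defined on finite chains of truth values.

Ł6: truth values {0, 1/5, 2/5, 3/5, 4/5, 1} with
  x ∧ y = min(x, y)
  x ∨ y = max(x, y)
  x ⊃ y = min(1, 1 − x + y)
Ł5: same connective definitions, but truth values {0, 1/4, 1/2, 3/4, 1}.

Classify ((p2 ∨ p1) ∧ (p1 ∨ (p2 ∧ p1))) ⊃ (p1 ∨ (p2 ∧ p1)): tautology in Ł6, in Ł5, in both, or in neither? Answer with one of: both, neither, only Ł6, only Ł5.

both

In Ł6: every assignment gives 1 — tautology.
In Ł5: every assignment gives 1 — tautology.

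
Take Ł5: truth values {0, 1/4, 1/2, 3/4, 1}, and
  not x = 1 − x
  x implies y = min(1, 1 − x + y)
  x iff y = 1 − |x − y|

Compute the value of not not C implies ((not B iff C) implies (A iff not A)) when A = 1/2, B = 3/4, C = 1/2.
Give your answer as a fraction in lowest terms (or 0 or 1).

1

not C = not 1/2 = 1/2
not not C = not 1/2 = 1/2
not B = not 3/4 = 1/4
not B iff C = 1/4 iff 1/2 = 3/4
not A = not 1/2 = 1/2
A iff not A = 1/2 iff 1/2 = 1
(not B iff C) implies (A iff not A) = 3/4 implies 1 = 1
not not C implies ((not B iff C) implies (A iff not A)) = 1/2 implies 1 = 1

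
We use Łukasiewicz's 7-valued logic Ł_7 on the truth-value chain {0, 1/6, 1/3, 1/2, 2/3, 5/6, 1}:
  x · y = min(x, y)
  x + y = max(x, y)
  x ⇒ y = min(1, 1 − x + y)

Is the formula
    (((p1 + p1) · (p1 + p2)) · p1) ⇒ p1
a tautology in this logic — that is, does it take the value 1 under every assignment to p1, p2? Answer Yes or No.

At p1 = 2/3, p2 = 1/2, for instance:
p1 + p1 = 2/3 + 2/3 = 2/3
p1 + p2 = 2/3 + 1/2 = 2/3
(p1 + p1) · (p1 + p2) = 2/3 · 2/3 = 2/3
((p1 + p1) · (p1 + p2)) · p1 = 2/3 · 2/3 = 2/3
(((p1 + p1) · (p1 + p2)) · p1) ⇒ p1 = 2/3 ⇒ 2/3 = 1
and checking the remaining 48 assignments likewise gives ≥ 1 in every case.

Yes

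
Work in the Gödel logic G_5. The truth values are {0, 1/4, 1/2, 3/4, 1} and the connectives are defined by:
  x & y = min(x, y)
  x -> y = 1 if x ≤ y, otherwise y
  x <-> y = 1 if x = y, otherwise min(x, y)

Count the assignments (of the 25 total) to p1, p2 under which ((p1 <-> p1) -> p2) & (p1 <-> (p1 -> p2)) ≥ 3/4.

4

value 1: 1 assignment (counts)
value 3/4: 3 assignments (counts)
value 1/2: 5 assignments
value 1/4: 7 assignments
value 0: 9 assignments
So 4 of the 25 assignments meet the threshold.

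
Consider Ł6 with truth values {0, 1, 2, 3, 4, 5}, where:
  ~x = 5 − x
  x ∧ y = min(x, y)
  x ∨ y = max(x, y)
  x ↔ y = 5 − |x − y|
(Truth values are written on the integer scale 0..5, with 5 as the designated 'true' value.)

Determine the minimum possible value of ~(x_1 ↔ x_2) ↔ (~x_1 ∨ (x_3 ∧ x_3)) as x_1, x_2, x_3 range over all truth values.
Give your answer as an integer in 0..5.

Take x_1 = 0, x_2 = 0, x_3 = 0:
x_1 ↔ x_2 = 0 ↔ 0 = 5
~(x_1 ↔ x_2) = ~5 = 0
~x_1 = ~0 = 5
x_3 ∧ x_3 = 0 ∧ 0 = 0
~x_1 ∨ (x_3 ∧ x_3) = 5 ∨ 0 = 5
~(x_1 ↔ x_2) ↔ (~x_1 ∨ (x_3 ∧ x_3)) = 0 ↔ 5 = 0
No assignment yields a value below 0, so this is the minimum.

0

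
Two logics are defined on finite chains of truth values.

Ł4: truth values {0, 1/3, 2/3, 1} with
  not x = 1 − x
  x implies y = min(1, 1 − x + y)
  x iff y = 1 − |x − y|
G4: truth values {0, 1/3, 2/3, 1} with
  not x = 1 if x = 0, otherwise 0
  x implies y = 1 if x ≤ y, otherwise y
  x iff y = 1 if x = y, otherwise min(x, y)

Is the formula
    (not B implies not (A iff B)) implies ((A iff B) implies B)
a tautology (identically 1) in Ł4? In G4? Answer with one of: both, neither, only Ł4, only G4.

In Ł4: every assignment gives 1 — tautology.
In G4: at A = 1/3, B = 1/3 the value is 1/3 — not a tautology.

only Ł4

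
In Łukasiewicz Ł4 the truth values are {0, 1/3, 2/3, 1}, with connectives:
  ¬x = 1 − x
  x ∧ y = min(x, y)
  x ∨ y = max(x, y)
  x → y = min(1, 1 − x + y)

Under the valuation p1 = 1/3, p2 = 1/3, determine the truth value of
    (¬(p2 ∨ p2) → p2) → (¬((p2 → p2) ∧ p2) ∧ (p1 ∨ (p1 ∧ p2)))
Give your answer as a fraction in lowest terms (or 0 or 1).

2/3

p2 ∨ p2 = 1/3 ∨ 1/3 = 1/3
¬(p2 ∨ p2) = ¬1/3 = 2/3
¬(p2 ∨ p2) → p2 = 2/3 → 1/3 = 2/3
p2 → p2 = 1/3 → 1/3 = 1
(p2 → p2) ∧ p2 = 1 ∧ 1/3 = 1/3
¬((p2 → p2) ∧ p2) = ¬1/3 = 2/3
p1 ∧ p2 = 1/3 ∧ 1/3 = 1/3
p1 ∨ (p1 ∧ p2) = 1/3 ∨ 1/3 = 1/3
¬((p2 → p2) ∧ p2) ∧ (p1 ∨ (p1 ∧ p2)) = 2/3 ∧ 1/3 = 1/3
(¬(p2 ∨ p2) → p2) → (¬((p2 → p2) ∧ p2) ∧ (p1 ∨ (p1 ∧ p2))) = 2/3 → 1/3 = 2/3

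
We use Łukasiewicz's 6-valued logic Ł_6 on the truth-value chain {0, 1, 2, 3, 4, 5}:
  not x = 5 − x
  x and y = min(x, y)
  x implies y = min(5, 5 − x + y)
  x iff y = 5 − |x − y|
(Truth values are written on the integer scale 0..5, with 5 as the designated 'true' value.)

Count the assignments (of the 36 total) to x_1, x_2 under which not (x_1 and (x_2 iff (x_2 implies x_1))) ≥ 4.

20

value 5: 11 assignments (counts)
value 4: 9 assignments (counts)
value 3: 7 assignments
value 2: 5 assignments
value 1: 3 assignments
value 0: 1 assignment
So 20 of the 36 assignments meet the threshold.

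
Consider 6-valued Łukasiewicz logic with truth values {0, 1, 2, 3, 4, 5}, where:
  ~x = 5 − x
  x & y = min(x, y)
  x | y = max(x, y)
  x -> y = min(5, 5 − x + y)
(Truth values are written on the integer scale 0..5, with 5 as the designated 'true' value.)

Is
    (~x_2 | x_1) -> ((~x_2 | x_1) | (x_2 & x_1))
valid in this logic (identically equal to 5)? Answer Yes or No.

Yes

At x_1 = 4, x_2 = 2, for instance:
~x_2 = ~2 = 3
~x_2 | x_1 = 3 | 4 = 4
x_2 & x_1 = 2 & 4 = 2
(~x_2 | x_1) | (x_2 & x_1) = 4 | 2 = 4
(~x_2 | x_1) -> ((~x_2 | x_1) | (x_2 & x_1)) = 4 -> 4 = 5
and checking the remaining 35 assignments likewise gives ≥ 5 in every case.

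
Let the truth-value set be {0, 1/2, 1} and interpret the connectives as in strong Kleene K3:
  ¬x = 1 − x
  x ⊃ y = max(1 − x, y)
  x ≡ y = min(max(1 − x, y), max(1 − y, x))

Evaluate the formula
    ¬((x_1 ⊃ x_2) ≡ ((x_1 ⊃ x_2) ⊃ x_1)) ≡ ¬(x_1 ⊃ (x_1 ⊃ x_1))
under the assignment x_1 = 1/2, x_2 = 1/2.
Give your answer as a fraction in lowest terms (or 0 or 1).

1/2

x_1 ⊃ x_2 = 1/2 ⊃ 1/2 = 1/2
x_1 ⊃ x_2 = 1/2 ⊃ 1/2 = 1/2
(x_1 ⊃ x_2) ⊃ x_1 = 1/2 ⊃ 1/2 = 1/2
(x_1 ⊃ x_2) ≡ ((x_1 ⊃ x_2) ⊃ x_1) = 1/2 ≡ 1/2 = 1/2
¬((x_1 ⊃ x_2) ≡ ((x_1 ⊃ x_2) ⊃ x_1)) = ¬1/2 = 1/2
x_1 ⊃ x_1 = 1/2 ⊃ 1/2 = 1/2
x_1 ⊃ (x_1 ⊃ x_1) = 1/2 ⊃ 1/2 = 1/2
¬(x_1 ⊃ (x_1 ⊃ x_1)) = ¬1/2 = 1/2
¬((x_1 ⊃ x_2) ≡ ((x_1 ⊃ x_2) ⊃ x_1)) ≡ ¬(x_1 ⊃ (x_1 ⊃ x_1)) = 1/2 ≡ 1/2 = 1/2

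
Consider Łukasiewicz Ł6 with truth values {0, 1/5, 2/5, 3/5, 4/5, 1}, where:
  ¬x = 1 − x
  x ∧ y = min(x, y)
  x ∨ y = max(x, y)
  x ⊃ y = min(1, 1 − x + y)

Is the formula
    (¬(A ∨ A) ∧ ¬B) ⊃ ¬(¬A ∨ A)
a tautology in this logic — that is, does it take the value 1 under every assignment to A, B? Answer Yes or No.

Counterexample: take A = 0, B = 0.
A ∨ A = 0 ∨ 0 = 0
¬(A ∨ A) = ¬0 = 1
¬B = ¬0 = 1
¬(A ∨ A) ∧ ¬B = 1 ∧ 1 = 1
¬A = ¬0 = 1
¬A ∨ A = 1 ∨ 0 = 1
¬(¬A ∨ A) = ¬1 = 0
(¬(A ∨ A) ∧ ¬B) ⊃ ¬(¬A ∨ A) = 1 ⊃ 0 = 0
This gives 0 ≠ 1.

No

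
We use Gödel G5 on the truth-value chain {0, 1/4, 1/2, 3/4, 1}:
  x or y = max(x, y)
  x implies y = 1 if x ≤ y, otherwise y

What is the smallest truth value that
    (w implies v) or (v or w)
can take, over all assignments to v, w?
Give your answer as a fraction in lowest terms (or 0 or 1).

1/4

Take v = 0, w = 1/4:
w implies v = 1/4 implies 0 = 0
v or w = 0 or 1/4 = 1/4
(w implies v) or (v or w) = 0 or 1/4 = 1/4
No assignment yields a value below 1/4, so this is the minimum.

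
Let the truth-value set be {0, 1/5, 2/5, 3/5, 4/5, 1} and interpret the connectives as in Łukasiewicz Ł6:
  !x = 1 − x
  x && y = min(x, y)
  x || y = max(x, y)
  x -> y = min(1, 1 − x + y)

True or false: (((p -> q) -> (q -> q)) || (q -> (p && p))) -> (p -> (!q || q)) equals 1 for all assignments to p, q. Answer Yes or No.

Counterexample: take p = 4/5, q = 2/5.
p -> q = 4/5 -> 2/5 = 3/5
q -> q = 2/5 -> 2/5 = 1
(p -> q) -> (q -> q) = 3/5 -> 1 = 1
p && p = 4/5 && 4/5 = 4/5
q -> (p && p) = 2/5 -> 4/5 = 1
((p -> q) -> (q -> q)) || (q -> (p && p)) = 1 || 1 = 1
!q = !2/5 = 3/5
!q || q = 3/5 || 2/5 = 3/5
p -> (!q || q) = 4/5 -> 3/5 = 4/5
(((p -> q) -> (q -> q)) || (q -> (p && p))) -> (p -> (!q || q)) = 1 -> 4/5 = 4/5
This gives 4/5 ≠ 1.

No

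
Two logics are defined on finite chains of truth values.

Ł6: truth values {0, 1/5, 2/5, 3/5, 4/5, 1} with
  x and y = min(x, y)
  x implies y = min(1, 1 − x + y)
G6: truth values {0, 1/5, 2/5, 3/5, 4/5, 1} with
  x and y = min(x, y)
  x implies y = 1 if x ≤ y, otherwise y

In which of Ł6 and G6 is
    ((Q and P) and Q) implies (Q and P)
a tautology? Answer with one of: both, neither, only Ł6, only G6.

In Ł6: every assignment gives 1 — tautology.
In G6: every assignment gives 1 — tautology.

both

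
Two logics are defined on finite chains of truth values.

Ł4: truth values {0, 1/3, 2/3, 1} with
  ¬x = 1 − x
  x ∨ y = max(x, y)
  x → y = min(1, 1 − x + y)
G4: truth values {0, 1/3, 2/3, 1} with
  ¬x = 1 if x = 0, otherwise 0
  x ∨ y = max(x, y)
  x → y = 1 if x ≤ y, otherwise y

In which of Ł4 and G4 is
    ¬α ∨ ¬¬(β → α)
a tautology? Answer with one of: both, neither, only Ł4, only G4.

only G4

In Ł4: at α = 1/3, β = 2/3 the value is 2/3 — not a tautology.
In G4: every assignment gives 1 — tautology.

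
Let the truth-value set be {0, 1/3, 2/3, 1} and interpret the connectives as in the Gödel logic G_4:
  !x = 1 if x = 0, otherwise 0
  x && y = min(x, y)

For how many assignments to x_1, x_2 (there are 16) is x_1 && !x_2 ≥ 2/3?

2

x_1 = 0, x_2 = 0 ↦ 0  <
x_1 = 0, x_2 = 1/3 ↦ 0  <
x_1 = 0, x_2 = 2/3 ↦ 0  <
x_1 = 0, x_2 = 1 ↦ 0  <
x_1 = 1/3, x_2 = 0 ↦ 1/3  <
x_1 = 1/3, x_2 = 1/3 ↦ 0  <
x_1 = 1/3, x_2 = 2/3 ↦ 0  <
x_1 = 1/3, x_2 = 1 ↦ 0  <
x_1 = 2/3, x_2 = 0 ↦ 2/3  ≥
x_1 = 2/3, x_2 = 1/3 ↦ 0  <
x_1 = 2/3, x_2 = 2/3 ↦ 0  <
x_1 = 2/3, x_2 = 1 ↦ 0  <
x_1 = 1, x_2 = 0 ↦ 1  ≥
x_1 = 1, x_2 = 1/3 ↦ 0  <
x_1 = 1, x_2 = 2/3 ↦ 0  <
x_1 = 1, x_2 = 1 ↦ 0  <
So 2 of the 16 assignments meet the threshold.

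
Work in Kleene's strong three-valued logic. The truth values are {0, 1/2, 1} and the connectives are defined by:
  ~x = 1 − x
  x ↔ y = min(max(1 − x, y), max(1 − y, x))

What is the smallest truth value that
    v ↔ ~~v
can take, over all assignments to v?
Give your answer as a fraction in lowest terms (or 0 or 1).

1/2

Take v = 1/2:
~v = ~1/2 = 1/2
~~v = ~1/2 = 1/2
v ↔ ~~v = 1/2 ↔ 1/2 = 1/2
No assignment yields a value below 1/2, so this is the minimum.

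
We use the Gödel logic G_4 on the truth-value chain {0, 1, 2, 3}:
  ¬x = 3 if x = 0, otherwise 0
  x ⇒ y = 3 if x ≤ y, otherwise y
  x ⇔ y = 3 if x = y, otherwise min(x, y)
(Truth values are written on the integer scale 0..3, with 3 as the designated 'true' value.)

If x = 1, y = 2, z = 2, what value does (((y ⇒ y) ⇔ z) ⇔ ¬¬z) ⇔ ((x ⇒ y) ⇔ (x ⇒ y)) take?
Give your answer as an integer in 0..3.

y ⇒ y = 2 ⇒ 2 = 3
(y ⇒ y) ⇔ z = 3 ⇔ 2 = 2
¬z = ¬2 = 0
¬¬z = ¬0 = 3
((y ⇒ y) ⇔ z) ⇔ ¬¬z = 2 ⇔ 3 = 2
x ⇒ y = 1 ⇒ 2 = 3
x ⇒ y = 1 ⇒ 2 = 3
(x ⇒ y) ⇔ (x ⇒ y) = 3 ⇔ 3 = 3
(((y ⇒ y) ⇔ z) ⇔ ¬¬z) ⇔ ((x ⇒ y) ⇔ (x ⇒ y)) = 2 ⇔ 3 = 2

2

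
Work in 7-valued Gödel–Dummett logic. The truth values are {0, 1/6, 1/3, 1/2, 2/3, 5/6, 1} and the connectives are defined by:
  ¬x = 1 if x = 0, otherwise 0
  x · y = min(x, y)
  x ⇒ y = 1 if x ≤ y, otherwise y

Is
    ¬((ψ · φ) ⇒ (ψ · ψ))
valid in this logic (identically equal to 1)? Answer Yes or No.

No

Counterexample: take φ = 0, ψ = 0.
ψ · φ = 0 · 0 = 0
ψ · ψ = 0 · 0 = 0
(ψ · φ) ⇒ (ψ · ψ) = 0 ⇒ 0 = 1
¬((ψ · φ) ⇒ (ψ · ψ)) = ¬1 = 0
This gives 0 ≠ 1.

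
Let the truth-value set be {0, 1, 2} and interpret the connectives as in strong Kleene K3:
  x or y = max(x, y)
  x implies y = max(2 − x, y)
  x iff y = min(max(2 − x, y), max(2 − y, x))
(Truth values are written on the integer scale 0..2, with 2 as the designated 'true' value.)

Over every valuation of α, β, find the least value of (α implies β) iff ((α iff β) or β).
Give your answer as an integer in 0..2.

Take α = 0, β = 1:
α implies β = 0 implies 1 = 2
α iff β = 0 iff 1 = 1
(α iff β) or β = 1 or 1 = 1
(α implies β) iff ((α iff β) or β) = 2 iff 1 = 1
No assignment yields a value below 1, so this is the minimum.

1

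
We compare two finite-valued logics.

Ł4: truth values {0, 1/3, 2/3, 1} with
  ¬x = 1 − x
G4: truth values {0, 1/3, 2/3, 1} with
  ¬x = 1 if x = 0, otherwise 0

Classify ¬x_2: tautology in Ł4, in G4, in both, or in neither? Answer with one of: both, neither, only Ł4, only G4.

neither

In Ł4: at x_2 = 1/3 the value is 2/3 — not a tautology.
In G4: at x_2 = 1/3 the value is 0 — not a tautology.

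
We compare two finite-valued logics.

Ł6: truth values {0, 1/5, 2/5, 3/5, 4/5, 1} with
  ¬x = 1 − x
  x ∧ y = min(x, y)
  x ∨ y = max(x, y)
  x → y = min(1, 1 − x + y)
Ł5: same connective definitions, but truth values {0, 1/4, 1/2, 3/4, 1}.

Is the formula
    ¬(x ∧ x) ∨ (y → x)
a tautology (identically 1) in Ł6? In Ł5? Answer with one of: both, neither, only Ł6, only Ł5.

In Ł6: at x = 1/5, y = 2/5 the value is 4/5 — not a tautology.
In Ł5: at x = 1/4, y = 1/2 the value is 3/4 — not a tautology.

neither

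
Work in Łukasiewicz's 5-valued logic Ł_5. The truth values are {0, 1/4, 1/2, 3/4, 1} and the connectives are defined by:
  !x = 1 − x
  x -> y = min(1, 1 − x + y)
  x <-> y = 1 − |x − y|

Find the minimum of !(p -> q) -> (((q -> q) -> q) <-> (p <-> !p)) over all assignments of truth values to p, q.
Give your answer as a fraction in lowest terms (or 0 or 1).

Take p = 1/2, q = 0:
p -> q = 1/2 -> 0 = 1/2
!(p -> q) = !1/2 = 1/2
q -> q = 0 -> 0 = 1
(q -> q) -> q = 1 -> 0 = 0
!p = !1/2 = 1/2
p <-> !p = 1/2 <-> 1/2 = 1
((q -> q) -> q) <-> (p <-> !p) = 0 <-> 1 = 0
!(p -> q) -> (((q -> q) -> q) <-> (p <-> !p)) = 1/2 -> 0 = 1/2
No assignment yields a value below 1/2, so this is the minimum.

1/2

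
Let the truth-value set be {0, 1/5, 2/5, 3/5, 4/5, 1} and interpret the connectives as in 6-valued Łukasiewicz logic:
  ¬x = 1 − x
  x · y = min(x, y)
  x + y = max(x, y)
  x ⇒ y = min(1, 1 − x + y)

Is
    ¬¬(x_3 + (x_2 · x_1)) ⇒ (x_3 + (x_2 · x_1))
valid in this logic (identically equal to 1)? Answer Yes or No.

Yes

At x_1 = 1, x_2 = 1/5, x_3 = 1, for instance:
x_2 · x_1 = 1/5 · 1 = 1/5
x_3 + (x_2 · x_1) = 1 + 1/5 = 1
¬(x_3 + (x_2 · x_1)) = ¬1 = 0
¬¬(x_3 + (x_2 · x_1)) = ¬0 = 1
¬¬(x_3 + (x_2 · x_1)) ⇒ (x_3 + (x_2 · x_1)) = 1 ⇒ 1 = 1
and checking the remaining 215 assignments likewise gives ≥ 1 in every case.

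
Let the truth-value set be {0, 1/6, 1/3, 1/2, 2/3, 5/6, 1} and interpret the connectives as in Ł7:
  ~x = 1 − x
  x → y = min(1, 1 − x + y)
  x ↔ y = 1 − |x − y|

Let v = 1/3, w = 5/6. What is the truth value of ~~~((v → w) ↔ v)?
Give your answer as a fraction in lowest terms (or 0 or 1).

v → w = 1/3 → 5/6 = 1
(v → w) ↔ v = 1 ↔ 1/3 = 1/3
~((v → w) ↔ v) = ~1/3 = 2/3
~~((v → w) ↔ v) = ~2/3 = 1/3
~~~((v → w) ↔ v) = ~1/3 = 2/3

2/3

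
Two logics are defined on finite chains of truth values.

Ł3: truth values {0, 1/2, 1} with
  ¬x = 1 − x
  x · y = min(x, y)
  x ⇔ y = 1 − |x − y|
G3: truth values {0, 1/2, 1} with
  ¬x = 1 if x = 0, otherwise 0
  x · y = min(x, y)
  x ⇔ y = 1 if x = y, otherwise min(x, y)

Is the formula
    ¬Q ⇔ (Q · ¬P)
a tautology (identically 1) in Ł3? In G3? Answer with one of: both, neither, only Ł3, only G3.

neither

In Ł3: at P = 0, Q = 0 the value is 0 — not a tautology.
In G3: at P = 0, Q = 0 the value is 0 — not a tautology.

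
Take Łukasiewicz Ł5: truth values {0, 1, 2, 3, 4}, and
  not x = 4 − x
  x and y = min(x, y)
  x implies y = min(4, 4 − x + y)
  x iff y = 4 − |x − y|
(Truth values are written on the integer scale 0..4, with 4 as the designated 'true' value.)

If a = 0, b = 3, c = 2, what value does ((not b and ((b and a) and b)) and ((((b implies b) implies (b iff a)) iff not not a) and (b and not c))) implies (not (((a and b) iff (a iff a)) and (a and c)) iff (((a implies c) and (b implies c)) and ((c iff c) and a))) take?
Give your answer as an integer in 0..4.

not b = not 3 = 1
b and a = 3 and 0 = 0
(b and a) and b = 0 and 3 = 0
not b and ((b and a) and b) = 1 and 0 = 0
b implies b = 3 implies 3 = 4
b iff a = 3 iff 0 = 1
(b implies b) implies (b iff a) = 4 implies 1 = 1
not a = not 0 = 4
not not a = not 4 = 0
((b implies b) implies (b iff a)) iff not not a = 1 iff 0 = 3
not c = not 2 = 2
b and not c = 3 and 2 = 2
(((b implies b) implies (b iff a)) iff not not a) and (b and not c) = 3 and 2 = 2
(not b and ((b and a) and b)) and ((((b implies b) implies (b iff a)) iff not not a) and (b and not c)) = 0 and 2 = 0
a and b = 0 and 3 = 0
a iff a = 0 iff 0 = 4
(a and b) iff (a iff a) = 0 iff 4 = 0
a and c = 0 and 2 = 0
((a and b) iff (a iff a)) and (a and c) = 0 and 0 = 0
not (((a and b) iff (a iff a)) and (a and c)) = not 0 = 4
a implies c = 0 implies 2 = 4
b implies c = 3 implies 2 = 3
(a implies c) and (b implies c) = 4 and 3 = 3
c iff c = 2 iff 2 = 4
(c iff c) and a = 4 and 0 = 0
((a implies c) and (b implies c)) and ((c iff c) and a) = 3 and 0 = 0
not (((a and b) iff (a iff a)) and (a and c)) iff (((a implies c) and (b implies c)) and ((c iff c) and a)) = 4 iff 0 = 0
((not b and ((b and a) and b)) and ((((b implies b) implies (b iff a)) iff not not a) and (b and not c))) implies (not (((a and b) iff (a iff a)) and (a and c)) iff (((a implies c) and (b implies c)) and ((c iff c) and a))) = 0 implies 0 = 4

4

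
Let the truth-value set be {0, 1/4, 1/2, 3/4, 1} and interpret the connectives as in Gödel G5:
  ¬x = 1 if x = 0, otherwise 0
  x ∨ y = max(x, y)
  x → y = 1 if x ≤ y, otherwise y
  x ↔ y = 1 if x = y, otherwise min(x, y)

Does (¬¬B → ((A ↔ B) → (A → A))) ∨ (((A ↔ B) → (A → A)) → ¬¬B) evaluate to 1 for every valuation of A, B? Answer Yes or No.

Yes

At A = 1/4, B = 1, for instance:
¬B = ¬1 = 0
¬¬B = ¬0 = 1
A ↔ B = 1/4 ↔ 1 = 1/4
A → A = 1/4 → 1/4 = 1
(A ↔ B) → (A → A) = 1/4 → 1 = 1
¬¬B → ((A ↔ B) → (A → A)) = 1 → 1 = 1
((A ↔ B) → (A → A)) → ¬¬B = 1 → 1 = 1
(¬¬B → ((A ↔ B) → (A → A))) ∨ (((A ↔ B) → (A → A)) → ¬¬B) = 1 ∨ 1 = 1
and checking the remaining 24 assignments likewise gives ≥ 1 in every case.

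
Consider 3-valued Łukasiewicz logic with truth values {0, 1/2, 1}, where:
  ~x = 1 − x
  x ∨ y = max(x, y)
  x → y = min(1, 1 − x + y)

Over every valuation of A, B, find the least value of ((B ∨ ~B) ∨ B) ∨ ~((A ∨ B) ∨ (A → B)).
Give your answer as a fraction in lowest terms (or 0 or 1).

Take A = 0, B = 1/2:
~B = ~1/2 = 1/2
B ∨ ~B = 1/2 ∨ 1/2 = 1/2
(B ∨ ~B) ∨ B = 1/2 ∨ 1/2 = 1/2
A ∨ B = 0 ∨ 1/2 = 1/2
A → B = 0 → 1/2 = 1
(A ∨ B) ∨ (A → B) = 1/2 ∨ 1 = 1
~((A ∨ B) ∨ (A → B)) = ~1 = 0
((B ∨ ~B) ∨ B) ∨ ~((A ∨ B) ∨ (A → B)) = 1/2 ∨ 0 = 1/2
No assignment yields a value below 1/2, so this is the minimum.

1/2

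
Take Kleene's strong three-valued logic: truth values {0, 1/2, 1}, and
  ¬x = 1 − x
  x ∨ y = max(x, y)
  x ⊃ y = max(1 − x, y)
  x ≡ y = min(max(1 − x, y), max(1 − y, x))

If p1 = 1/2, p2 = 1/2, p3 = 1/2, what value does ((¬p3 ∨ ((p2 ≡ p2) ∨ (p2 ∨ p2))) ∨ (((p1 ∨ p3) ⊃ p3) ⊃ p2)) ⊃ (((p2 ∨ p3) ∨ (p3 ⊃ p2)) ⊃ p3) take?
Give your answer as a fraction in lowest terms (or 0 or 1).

1/2

¬p3 = ¬1/2 = 1/2
p2 ≡ p2 = 1/2 ≡ 1/2 = 1/2
p2 ∨ p2 = 1/2 ∨ 1/2 = 1/2
(p2 ≡ p2) ∨ (p2 ∨ p2) = 1/2 ∨ 1/2 = 1/2
¬p3 ∨ ((p2 ≡ p2) ∨ (p2 ∨ p2)) = 1/2 ∨ 1/2 = 1/2
p1 ∨ p3 = 1/2 ∨ 1/2 = 1/2
(p1 ∨ p3) ⊃ p3 = 1/2 ⊃ 1/2 = 1/2
((p1 ∨ p3) ⊃ p3) ⊃ p2 = 1/2 ⊃ 1/2 = 1/2
(¬p3 ∨ ((p2 ≡ p2) ∨ (p2 ∨ p2))) ∨ (((p1 ∨ p3) ⊃ p3) ⊃ p2) = 1/2 ∨ 1/2 = 1/2
p2 ∨ p3 = 1/2 ∨ 1/2 = 1/2
p3 ⊃ p2 = 1/2 ⊃ 1/2 = 1/2
(p2 ∨ p3) ∨ (p3 ⊃ p2) = 1/2 ∨ 1/2 = 1/2
((p2 ∨ p3) ∨ (p3 ⊃ p2)) ⊃ p3 = 1/2 ⊃ 1/2 = 1/2
((¬p3 ∨ ((p2 ≡ p2) ∨ (p2 ∨ p2))) ∨ (((p1 ∨ p3) ⊃ p3) ⊃ p2)) ⊃ (((p2 ∨ p3) ∨ (p3 ⊃ p2)) ⊃ p3) = 1/2 ⊃ 1/2 = 1/2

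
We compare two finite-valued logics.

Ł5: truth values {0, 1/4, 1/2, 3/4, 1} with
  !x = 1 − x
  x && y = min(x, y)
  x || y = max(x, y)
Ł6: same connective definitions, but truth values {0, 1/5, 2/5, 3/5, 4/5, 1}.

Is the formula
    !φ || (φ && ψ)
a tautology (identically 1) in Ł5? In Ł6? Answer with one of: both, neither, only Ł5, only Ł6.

In Ł5: at φ = 1/4, ψ = 0 the value is 3/4 — not a tautology.
In Ł6: at φ = 1/5, ψ = 0 the value is 4/5 — not a tautology.

neither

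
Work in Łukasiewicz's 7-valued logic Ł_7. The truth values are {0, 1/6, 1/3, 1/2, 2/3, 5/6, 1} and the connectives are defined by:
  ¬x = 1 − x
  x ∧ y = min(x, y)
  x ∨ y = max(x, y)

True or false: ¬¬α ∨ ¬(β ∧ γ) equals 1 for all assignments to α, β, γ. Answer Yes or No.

Counterexample: take α = 0, β = 1/6, γ = 1/6.
¬α = ¬0 = 1
¬¬α = ¬1 = 0
β ∧ γ = 1/6 ∧ 1/6 = 1/6
¬(β ∧ γ) = ¬1/6 = 5/6
¬¬α ∨ ¬(β ∧ γ) = 0 ∨ 5/6 = 5/6
This gives 5/6 ≠ 1.

No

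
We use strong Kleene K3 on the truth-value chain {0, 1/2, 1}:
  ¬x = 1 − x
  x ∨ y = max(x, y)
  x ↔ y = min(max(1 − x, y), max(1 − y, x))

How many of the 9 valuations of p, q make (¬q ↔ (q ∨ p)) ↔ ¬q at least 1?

4

p = 0, q = 0 ↦ 0  <
p = 0, q = 1/2 ↦ 1/2  <
p = 0, q = 1 ↦ 1  ≥
p = 1/2, q = 0 ↦ 1/2  <
p = 1/2, q = 1/2 ↦ 1/2  <
p = 1/2, q = 1 ↦ 1  ≥
p = 1, q = 0 ↦ 1  ≥
p = 1, q = 1/2 ↦ 1/2  <
p = 1, q = 1 ↦ 1  ≥
So 4 of the 9 assignments meet the threshold.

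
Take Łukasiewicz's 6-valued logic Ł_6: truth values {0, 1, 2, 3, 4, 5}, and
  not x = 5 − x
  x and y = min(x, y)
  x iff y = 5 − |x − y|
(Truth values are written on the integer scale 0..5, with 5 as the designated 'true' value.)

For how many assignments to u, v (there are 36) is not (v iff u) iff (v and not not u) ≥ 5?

5

value 5: 5 assignments (counts)
value 4: 11 assignments
value 3: 7 assignments
value 2: 7 assignments
value 1: 3 assignments
value 0: 3 assignments
So 5 of the 36 assignments meet the threshold.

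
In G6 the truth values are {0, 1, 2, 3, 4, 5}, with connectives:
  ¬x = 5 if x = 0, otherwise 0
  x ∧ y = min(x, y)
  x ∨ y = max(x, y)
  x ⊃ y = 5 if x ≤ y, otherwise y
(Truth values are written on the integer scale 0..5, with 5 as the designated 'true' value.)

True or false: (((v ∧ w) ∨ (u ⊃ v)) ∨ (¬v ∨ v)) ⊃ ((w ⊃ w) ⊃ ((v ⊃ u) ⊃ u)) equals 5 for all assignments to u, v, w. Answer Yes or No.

No

Counterexample: take u = 0, v = 0, w = 0.
v ∧ w = 0 ∧ 0 = 0
u ⊃ v = 0 ⊃ 0 = 5
(v ∧ w) ∨ (u ⊃ v) = 0 ∨ 5 = 5
¬v = ¬0 = 5
¬v ∨ v = 5 ∨ 0 = 5
((v ∧ w) ∨ (u ⊃ v)) ∨ (¬v ∨ v) = 5 ∨ 5 = 5
w ⊃ w = 0 ⊃ 0 = 5
v ⊃ u = 0 ⊃ 0 = 5
(v ⊃ u) ⊃ u = 5 ⊃ 0 = 0
(w ⊃ w) ⊃ ((v ⊃ u) ⊃ u) = 5 ⊃ 0 = 0
(((v ∧ w) ∨ (u ⊃ v)) ∨ (¬v ∨ v)) ⊃ ((w ⊃ w) ⊃ ((v ⊃ u) ⊃ u)) = 5 ⊃ 0 = 0
This gives 0 ≠ 5.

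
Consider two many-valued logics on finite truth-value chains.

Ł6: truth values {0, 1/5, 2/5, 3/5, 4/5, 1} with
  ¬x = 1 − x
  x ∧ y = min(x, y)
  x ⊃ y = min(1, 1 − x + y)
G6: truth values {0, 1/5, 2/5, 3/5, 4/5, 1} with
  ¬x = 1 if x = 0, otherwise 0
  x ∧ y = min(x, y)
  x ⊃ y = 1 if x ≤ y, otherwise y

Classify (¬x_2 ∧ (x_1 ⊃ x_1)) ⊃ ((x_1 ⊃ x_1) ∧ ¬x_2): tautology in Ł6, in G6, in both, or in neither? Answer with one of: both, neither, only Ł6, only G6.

In Ł6: every assignment gives 1 — tautology.
In G6: every assignment gives 1 — tautology.

both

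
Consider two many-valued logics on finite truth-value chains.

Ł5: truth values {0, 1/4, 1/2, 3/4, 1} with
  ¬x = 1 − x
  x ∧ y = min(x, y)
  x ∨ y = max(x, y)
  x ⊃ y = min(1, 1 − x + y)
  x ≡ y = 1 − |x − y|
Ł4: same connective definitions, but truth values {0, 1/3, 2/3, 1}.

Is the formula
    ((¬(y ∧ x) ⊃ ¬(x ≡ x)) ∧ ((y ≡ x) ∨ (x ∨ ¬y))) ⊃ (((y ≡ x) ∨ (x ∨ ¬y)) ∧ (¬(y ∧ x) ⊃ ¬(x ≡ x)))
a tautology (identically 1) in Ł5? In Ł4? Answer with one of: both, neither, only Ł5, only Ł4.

both

In Ł5: every assignment gives 1 — tautology.
In Ł4: every assignment gives 1 — tautology.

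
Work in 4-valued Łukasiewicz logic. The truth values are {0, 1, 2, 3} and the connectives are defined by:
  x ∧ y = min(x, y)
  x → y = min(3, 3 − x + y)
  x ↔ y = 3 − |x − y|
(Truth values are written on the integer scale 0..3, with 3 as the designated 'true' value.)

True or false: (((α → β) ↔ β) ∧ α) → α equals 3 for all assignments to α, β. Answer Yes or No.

α = 0, β = 0 ↦ 3
α = 0, β = 1 ↦ 3
α = 0, β = 2 ↦ 3
α = 0, β = 3 ↦ 3
α = 1, β = 0 ↦ 3
α = 1, β = 1 ↦ 3
α = 1, β = 2 ↦ 3
α = 1, β = 3 ↦ 3
α = 2, β = 0 ↦ 3
α = 2, β = 1 ↦ 3
α = 2, β = 2 ↦ 3
α = 2, β = 3 ↦ 3
α = 3, β = 0 ↦ 3
α = 3, β = 1 ↦ 3
α = 3, β = 2 ↦ 3
α = 3, β = 3 ↦ 3
Every assignment gives a value ≥ 3.

Yes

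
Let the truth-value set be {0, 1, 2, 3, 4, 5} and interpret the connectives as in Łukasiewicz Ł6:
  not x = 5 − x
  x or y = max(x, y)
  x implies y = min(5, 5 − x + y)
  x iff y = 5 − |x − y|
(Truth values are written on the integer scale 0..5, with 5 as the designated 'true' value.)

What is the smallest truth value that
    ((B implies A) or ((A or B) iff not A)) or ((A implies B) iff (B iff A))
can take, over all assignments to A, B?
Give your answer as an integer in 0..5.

Take A = 0, B = 2:
B implies A = 2 implies 0 = 3
A or B = 0 or 2 = 2
not A = not 0 = 5
(A or B) iff not A = 2 iff 5 = 2
(B implies A) or ((A or B) iff not A) = 3 or 2 = 3
A implies B = 0 implies 2 = 5
B iff A = 2 iff 0 = 3
(A implies B) iff (B iff A) = 5 iff 3 = 3
((B implies A) or ((A or B) iff not A)) or ((A implies B) iff (B iff A)) = 3 or 3 = 3
No assignment yields a value below 3, so this is the minimum.

3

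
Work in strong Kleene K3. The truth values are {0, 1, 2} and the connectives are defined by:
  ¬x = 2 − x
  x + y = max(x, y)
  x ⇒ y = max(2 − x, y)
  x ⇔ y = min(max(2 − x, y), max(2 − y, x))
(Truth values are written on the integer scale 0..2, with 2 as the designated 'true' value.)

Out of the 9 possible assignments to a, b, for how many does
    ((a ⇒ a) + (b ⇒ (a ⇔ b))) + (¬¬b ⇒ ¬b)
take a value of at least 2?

a = 0, b = 0 ↦ 2  ≥
a = 0, b = 1 ↦ 2  ≥
a = 0, b = 2 ↦ 2  ≥
a = 1, b = 0 ↦ 2  ≥
a = 1, b = 1 ↦ 1  <
a = 1, b = 2 ↦ 1  <
a = 2, b = 0 ↦ 2  ≥
a = 2, b = 1 ↦ 2  ≥
a = 2, b = 2 ↦ 2  ≥
So 7 of the 9 assignments meet the threshold.

7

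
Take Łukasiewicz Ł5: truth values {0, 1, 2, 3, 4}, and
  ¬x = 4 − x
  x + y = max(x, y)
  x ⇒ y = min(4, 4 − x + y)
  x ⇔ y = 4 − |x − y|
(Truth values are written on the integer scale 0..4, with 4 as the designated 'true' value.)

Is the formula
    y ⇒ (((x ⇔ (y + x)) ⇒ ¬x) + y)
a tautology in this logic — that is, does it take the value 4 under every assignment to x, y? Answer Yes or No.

Yes

At x = 1, y = 2, for instance:
y + x = 2 + 1 = 2
x ⇔ (y + x) = 1 ⇔ 2 = 3
¬x = ¬1 = 3
(x ⇔ (y + x)) ⇒ ¬x = 3 ⇒ 3 = 4
((x ⇔ (y + x)) ⇒ ¬x) + y = 4 + 2 = 4
y ⇒ (((x ⇔ (y + x)) ⇒ ¬x) + y) = 2 ⇒ 4 = 4
and checking the remaining 24 assignments likewise gives ≥ 4 in every case.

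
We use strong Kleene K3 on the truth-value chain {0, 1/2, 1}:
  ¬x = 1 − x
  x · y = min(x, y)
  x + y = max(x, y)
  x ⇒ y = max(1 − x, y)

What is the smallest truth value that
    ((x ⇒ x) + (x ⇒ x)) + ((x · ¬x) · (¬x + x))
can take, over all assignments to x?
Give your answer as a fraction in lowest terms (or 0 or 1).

Take x = 1/2:
x ⇒ x = 1/2 ⇒ 1/2 = 1/2
x ⇒ x = 1/2 ⇒ 1/2 = 1/2
(x ⇒ x) + (x ⇒ x) = 1/2 + 1/2 = 1/2
¬x = ¬1/2 = 1/2
x · ¬x = 1/2 · 1/2 = 1/2
¬x = ¬1/2 = 1/2
¬x + x = 1/2 + 1/2 = 1/2
(x · ¬x) · (¬x + x) = 1/2 · 1/2 = 1/2
((x ⇒ x) + (x ⇒ x)) + ((x · ¬x) · (¬x + x)) = 1/2 + 1/2 = 1/2
No assignment yields a value below 1/2, so this is the minimum.

1/2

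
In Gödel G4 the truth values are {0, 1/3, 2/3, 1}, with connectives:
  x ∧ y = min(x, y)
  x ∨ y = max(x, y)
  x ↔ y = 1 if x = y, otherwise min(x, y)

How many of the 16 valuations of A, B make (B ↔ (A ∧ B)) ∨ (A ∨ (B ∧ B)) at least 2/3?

A = 0, B = 0 ↦ 1  ≥
A = 0, B = 1/3 ↦ 1/3  <
A = 0, B = 2/3 ↦ 2/3  ≥
A = 0, B = 1 ↦ 1  ≥
A = 1/3, B = 0 ↦ 1  ≥
A = 1/3, B = 1/3 ↦ 1  ≥
A = 1/3, B = 2/3 ↦ 2/3  ≥
A = 1/3, B = 1 ↦ 1  ≥
A = 2/3, B = 0 ↦ 1  ≥
A = 2/3, B = 1/3 ↦ 1  ≥
A = 2/3, B = 2/3 ↦ 1  ≥
A = 2/3, B = 1 ↦ 1  ≥
A = 1, B = 0 ↦ 1  ≥
A = 1, B = 1/3 ↦ 1  ≥
A = 1, B = 2/3 ↦ 1  ≥
A = 1, B = 1 ↦ 1  ≥
So 15 of the 16 assignments meet the threshold.

15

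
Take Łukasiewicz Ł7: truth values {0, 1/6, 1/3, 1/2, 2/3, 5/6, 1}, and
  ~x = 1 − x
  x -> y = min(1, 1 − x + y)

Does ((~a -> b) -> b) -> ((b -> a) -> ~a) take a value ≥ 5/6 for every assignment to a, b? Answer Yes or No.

Counterexample: take a = 2/3, b = 2/3.
~a = ~2/3 = 1/3
~a -> b = 1/3 -> 2/3 = 1
(~a -> b) -> b = 1 -> 2/3 = 2/3
b -> a = 2/3 -> 2/3 = 1
~a = ~2/3 = 1/3
(b -> a) -> ~a = 1 -> 1/3 = 1/3
((~a -> b) -> b) -> ((b -> a) -> ~a) = 2/3 -> 1/3 = 2/3
This gives 2/3, which is below 5/6.

No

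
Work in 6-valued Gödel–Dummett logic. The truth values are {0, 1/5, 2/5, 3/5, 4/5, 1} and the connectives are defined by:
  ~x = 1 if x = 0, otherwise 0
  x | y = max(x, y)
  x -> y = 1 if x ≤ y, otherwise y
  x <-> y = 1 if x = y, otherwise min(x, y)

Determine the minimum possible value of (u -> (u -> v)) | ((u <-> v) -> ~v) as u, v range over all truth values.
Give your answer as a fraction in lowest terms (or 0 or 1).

1/5

Take u = 2/5, v = 1/5:
u -> v = 2/5 -> 1/5 = 1/5
u -> (u -> v) = 2/5 -> 1/5 = 1/5
u <-> v = 2/5 <-> 1/5 = 1/5
~v = ~1/5 = 0
(u <-> v) -> ~v = 1/5 -> 0 = 0
(u -> (u -> v)) | ((u <-> v) -> ~v) = 1/5 | 0 = 1/5
No assignment yields a value below 1/5, so this is the minimum.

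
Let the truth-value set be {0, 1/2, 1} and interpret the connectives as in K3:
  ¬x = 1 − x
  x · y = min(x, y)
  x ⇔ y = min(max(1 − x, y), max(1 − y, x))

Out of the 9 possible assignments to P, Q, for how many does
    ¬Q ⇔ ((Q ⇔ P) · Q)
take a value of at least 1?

1

P = 0, Q = 0 ↦ 0  <
P = 0, Q = 1/2 ↦ 1/2  <
P = 0, Q = 1 ↦ 1  ≥
P = 1/2, Q = 0 ↦ 0  <
P = 1/2, Q = 1/2 ↦ 1/2  <
P = 1/2, Q = 1 ↦ 1/2  <
P = 1, Q = 0 ↦ 0  <
P = 1, Q = 1/2 ↦ 1/2  <
P = 1, Q = 1 ↦ 0  <
So 1 of the 9 assignments meets the threshold.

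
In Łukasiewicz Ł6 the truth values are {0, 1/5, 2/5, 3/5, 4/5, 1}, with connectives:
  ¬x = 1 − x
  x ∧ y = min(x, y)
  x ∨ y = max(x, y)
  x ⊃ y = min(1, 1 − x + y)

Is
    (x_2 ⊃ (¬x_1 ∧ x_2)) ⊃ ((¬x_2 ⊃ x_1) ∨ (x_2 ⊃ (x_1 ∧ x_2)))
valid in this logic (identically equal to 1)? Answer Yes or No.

No

Counterexample: take x_1 = 0, x_2 = 1/5.
¬x_1 = ¬0 = 1
¬x_1 ∧ x_2 = 1 ∧ 1/5 = 1/5
x_2 ⊃ (¬x_1 ∧ x_2) = 1/5 ⊃ 1/5 = 1
¬x_2 = ¬1/5 = 4/5
¬x_2 ⊃ x_1 = 4/5 ⊃ 0 = 1/5
x_1 ∧ x_2 = 0 ∧ 1/5 = 0
x_2 ⊃ (x_1 ∧ x_2) = 1/5 ⊃ 0 = 4/5
(¬x_2 ⊃ x_1) ∨ (x_2 ⊃ (x_1 ∧ x_2)) = 1/5 ∨ 4/5 = 4/5
(x_2 ⊃ (¬x_1 ∧ x_2)) ⊃ ((¬x_2 ⊃ x_1) ∨ (x_2 ⊃ (x_1 ∧ x_2))) = 1 ⊃ 4/5 = 4/5
This gives 4/5 ≠ 1.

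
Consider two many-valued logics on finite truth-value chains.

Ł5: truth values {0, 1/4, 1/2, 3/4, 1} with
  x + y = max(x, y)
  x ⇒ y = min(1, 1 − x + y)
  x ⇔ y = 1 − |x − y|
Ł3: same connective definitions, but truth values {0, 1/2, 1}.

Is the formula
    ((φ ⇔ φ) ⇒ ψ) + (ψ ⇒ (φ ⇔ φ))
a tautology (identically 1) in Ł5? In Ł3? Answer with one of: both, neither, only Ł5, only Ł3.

In Ł5: every assignment gives 1 — tautology.
In Ł3: every assignment gives 1 — tautology.

both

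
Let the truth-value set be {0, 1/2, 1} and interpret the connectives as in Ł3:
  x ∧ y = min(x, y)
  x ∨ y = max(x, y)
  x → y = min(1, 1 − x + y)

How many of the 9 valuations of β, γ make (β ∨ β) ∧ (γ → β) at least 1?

β = 0, γ = 0 ↦ 0  <
β = 0, γ = 1/2 ↦ 0  <
β = 0, γ = 1 ↦ 0  <
β = 1/2, γ = 0 ↦ 1/2  <
β = 1/2, γ = 1/2 ↦ 1/2  <
β = 1/2, γ = 1 ↦ 1/2  <
β = 1, γ = 0 ↦ 1  ≥
β = 1, γ = 1/2 ↦ 1  ≥
β = 1, γ = 1 ↦ 1  ≥
So 3 of the 9 assignments meet the threshold.

3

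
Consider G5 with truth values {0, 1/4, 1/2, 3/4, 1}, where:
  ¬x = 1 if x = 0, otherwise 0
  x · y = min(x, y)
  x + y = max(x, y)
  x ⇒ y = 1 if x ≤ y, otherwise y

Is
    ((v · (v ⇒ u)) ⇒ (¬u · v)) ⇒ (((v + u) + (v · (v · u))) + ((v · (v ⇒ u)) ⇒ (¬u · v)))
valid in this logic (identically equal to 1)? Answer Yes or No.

Yes

At u = 0, v = 3/4, for instance:
v ⇒ u = 3/4 ⇒ 0 = 0
v · (v ⇒ u) = 3/4 · 0 = 0
¬u = ¬0 = 1
¬u · v = 1 · 3/4 = 3/4
(v · (v ⇒ u)) ⇒ (¬u · v) = 0 ⇒ 3/4 = 1
v + u = 3/4 + 0 = 3/4
v · u = 3/4 · 0 = 0
v · (v · u) = 3/4 · 0 = 0
(v + u) + (v · (v · u)) = 3/4 + 0 = 3/4
((v + u) + (v · (v · u))) + ((v · (v ⇒ u)) ⇒ (¬u · v)) = 3/4 + 1 = 1
((v · (v ⇒ u)) ⇒ (¬u · v)) ⇒ (((v + u) + (v · (v · u))) + ((v · (v ⇒ u)) ⇒ (¬u · v))) = 1 ⇒ 1 = 1
and checking the remaining 24 assignments likewise gives ≥ 1 in every case.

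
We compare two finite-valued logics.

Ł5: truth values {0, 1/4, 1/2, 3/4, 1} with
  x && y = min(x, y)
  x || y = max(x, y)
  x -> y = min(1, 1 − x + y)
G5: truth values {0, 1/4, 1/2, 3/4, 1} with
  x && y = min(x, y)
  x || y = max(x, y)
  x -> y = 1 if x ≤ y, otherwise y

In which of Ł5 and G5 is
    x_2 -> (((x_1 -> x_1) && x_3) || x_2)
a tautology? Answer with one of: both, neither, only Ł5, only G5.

both

In Ł5: every assignment gives 1 — tautology.
In G5: every assignment gives 1 — tautology.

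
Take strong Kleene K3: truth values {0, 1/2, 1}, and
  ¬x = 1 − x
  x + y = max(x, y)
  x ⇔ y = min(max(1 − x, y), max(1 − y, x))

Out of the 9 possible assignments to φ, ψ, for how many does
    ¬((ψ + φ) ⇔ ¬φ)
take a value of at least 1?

φ = 0, ψ = 0 ↦ 1  ≥
φ = 0, ψ = 1/2 ↦ 1/2  <
φ = 0, ψ = 1 ↦ 0  <
φ = 1/2, ψ = 0 ↦ 1/2  <
φ = 1/2, ψ = 1/2 ↦ 1/2  <
φ = 1/2, ψ = 1 ↦ 1/2  <
φ = 1, ψ = 0 ↦ 1  ≥
φ = 1, ψ = 1/2 ↦ 1  ≥
φ = 1, ψ = 1 ↦ 1  ≥
So 4 of the 9 assignments meet the threshold.

4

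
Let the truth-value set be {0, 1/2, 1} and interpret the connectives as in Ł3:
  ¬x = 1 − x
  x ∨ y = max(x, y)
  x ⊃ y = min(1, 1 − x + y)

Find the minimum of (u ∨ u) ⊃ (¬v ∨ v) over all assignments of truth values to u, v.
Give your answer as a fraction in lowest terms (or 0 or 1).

Take u = 1, v = 1/2:
u ∨ u = 1 ∨ 1 = 1
¬v = ¬1/2 = 1/2
¬v ∨ v = 1/2 ∨ 1/2 = 1/2
(u ∨ u) ⊃ (¬v ∨ v) = 1 ⊃ 1/2 = 1/2
No assignment yields a value below 1/2, so this is the minimum.

1/2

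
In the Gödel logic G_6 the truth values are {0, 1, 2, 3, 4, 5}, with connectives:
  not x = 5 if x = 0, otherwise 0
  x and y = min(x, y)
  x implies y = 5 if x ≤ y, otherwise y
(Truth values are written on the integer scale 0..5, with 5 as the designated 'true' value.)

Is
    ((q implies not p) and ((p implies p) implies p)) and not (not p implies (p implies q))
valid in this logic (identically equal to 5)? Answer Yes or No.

Counterexample: take p = 0, q = 0.
not p = not 0 = 5
q implies not p = 0 implies 5 = 5
p implies p = 0 implies 0 = 5
(p implies p) implies p = 5 implies 0 = 0
(q implies not p) and ((p implies p) implies p) = 5 and 0 = 0
not p = not 0 = 5
p implies q = 0 implies 0 = 5
not p implies (p implies q) = 5 implies 5 = 5
not (not p implies (p implies q)) = not 5 = 0
((q implies not p) and ((p implies p) implies p)) and not (not p implies (p implies q)) = 0 and 0 = 0
This gives 0 ≠ 5.

No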